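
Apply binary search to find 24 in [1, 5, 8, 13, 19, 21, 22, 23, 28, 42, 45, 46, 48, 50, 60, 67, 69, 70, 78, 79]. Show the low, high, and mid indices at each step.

Binary search for 24 in [1, 5, 8, 13, 19, 21, 22, 23, 28, 42, 45, 46, 48, 50, 60, 67, 69, 70, 78, 79]:

lo=0, hi=19, mid=9, arr[mid]=42 -> 42 > 24, search left half
lo=0, hi=8, mid=4, arr[mid]=19 -> 19 < 24, search right half
lo=5, hi=8, mid=6, arr[mid]=22 -> 22 < 24, search right half
lo=7, hi=8, mid=7, arr[mid]=23 -> 23 < 24, search right half
lo=8, hi=8, mid=8, arr[mid]=28 -> 28 > 24, search left half
lo=8 > hi=7, target 24 not found

Binary search determines that 24 is not in the array after 5 comparisons. The search space was exhausted without finding the target.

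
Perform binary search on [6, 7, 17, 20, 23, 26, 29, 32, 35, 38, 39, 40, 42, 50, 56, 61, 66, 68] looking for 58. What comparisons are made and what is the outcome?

Binary search for 58 in [6, 7, 17, 20, 23, 26, 29, 32, 35, 38, 39, 40, 42, 50, 56, 61, 66, 68]:

lo=0, hi=17, mid=8, arr[mid]=35 -> 35 < 58, search right half
lo=9, hi=17, mid=13, arr[mid]=50 -> 50 < 58, search right half
lo=14, hi=17, mid=15, arr[mid]=61 -> 61 > 58, search left half
lo=14, hi=14, mid=14, arr[mid]=56 -> 56 < 58, search right half
lo=15 > hi=14, target 58 not found

Binary search determines that 58 is not in the array after 4 comparisons. The search space was exhausted without finding the target.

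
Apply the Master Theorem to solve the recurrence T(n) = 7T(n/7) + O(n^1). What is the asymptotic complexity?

Master Theorem for T(n) = 7T(n/7) + O(n^1):

a = 7, b = 7, c = 1
log_b(a) = log_7(7) = 1.0000

Case 2: c = 1 = log_7(7) = 1.0000
T(n) = O(n^1 log n) = O(n log n)

For T(n) = 7T(n/7) + O(n^1): log_7(7) = 1.0000. This is Case 2 of the Master Theorem (c = log_b(a), equal work at all levels), giving O(n log n).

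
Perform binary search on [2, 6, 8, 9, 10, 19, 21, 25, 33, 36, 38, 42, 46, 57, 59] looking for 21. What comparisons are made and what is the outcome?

Binary search for 21 in [2, 6, 8, 9, 10, 19, 21, 25, 33, 36, 38, 42, 46, 57, 59]:

lo=0, hi=14, mid=7, arr[mid]=25 -> 25 > 21, search left half
lo=0, hi=6, mid=3, arr[mid]=9 -> 9 < 21, search right half
lo=4, hi=6, mid=5, arr[mid]=19 -> 19 < 21, search right half
lo=6, hi=6, mid=6, arr[mid]=21 -> Found target at index 6!

Binary search finds 21 at index 6 after 4 comparisons. The search repeatedly halves the search space by comparing with the middle element.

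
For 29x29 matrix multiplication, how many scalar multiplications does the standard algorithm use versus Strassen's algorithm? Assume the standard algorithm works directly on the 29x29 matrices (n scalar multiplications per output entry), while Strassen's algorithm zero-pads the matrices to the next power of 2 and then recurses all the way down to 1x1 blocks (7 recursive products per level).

Matrix multiplication for 29x29 matrices:

Strassen's algorithm requires power-of-2 dimensions. Pad 29x29 to 32x32 (next power of 2).

Standard algorithm: 29^3 = 24389 multiplications
Strassen's algorithm: 7^(log2(32)) = 7^5 = 16807 multiplications
Savings: 24389 - 16807 = 7582 multiplications

Standard: 24389 multiplications (29^3). Strassen: 16807 multiplications (7^5, after padding to 32x32). Strassen reduces 8 recursive multiplications to 7 at each level.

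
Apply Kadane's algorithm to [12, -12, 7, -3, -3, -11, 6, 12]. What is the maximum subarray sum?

Using Kadane's algorithm on [12, -12, 7, -3, -3, -11, 6, 12]:

Scanning through the array:
Position 1 (value -12): max_ending_here = 0, max_so_far = 12
Position 2 (value 7): max_ending_here = 7, max_so_far = 12
Position 3 (value -3): max_ending_here = 4, max_so_far = 12
Position 4 (value -3): max_ending_here = 1, max_so_far = 12
Position 5 (value -11): max_ending_here = -10, max_so_far = 12
Position 6 (value 6): max_ending_here = 6, max_so_far = 12
Position 7 (value 12): max_ending_here = 18, max_so_far = 18

Maximum subarray: [6, 12]
Maximum sum: 18

The maximum subarray is [6, 12] with sum 18. This subarray runs from index 6 to index 7.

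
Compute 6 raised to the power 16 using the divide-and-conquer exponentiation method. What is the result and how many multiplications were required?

Computing 6^16 by squaring (build up from 6^1; each line after the first costs one multiplication):

6^1 = 6
6^2 = (6^1)^2 = 6^2 = 36
6^4 = (6^2)^2 = 36^2 = 1296
6^8 = (6^4)^2 = 1296^2 = 1679616
6^16 = (6^8)^2 = 1679616^2 = 2821109907456

Result: 2821109907456
Multiplications needed: 4 (4 lines after 6^1)

6^16 = 2821109907456. Using exponentiation by squaring, this requires 4 multiplications. The key idea: if the exponent is even, square the half-power; if odd, multiply by the base once.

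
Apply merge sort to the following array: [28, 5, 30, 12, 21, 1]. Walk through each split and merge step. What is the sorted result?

Merge sort trace:

Split: [28, 5, 30, 12, 21, 1] -> [28, 5, 30] and [12, 21, 1]
  Split: [28, 5, 30] -> [28] and [5, 30]
    Split: [5, 30] -> [5] and [30]
    Merge: [5] + [30] -> [5, 30]
  Merge: [28] + [5, 30] -> [5, 28, 30]
  Split: [12, 21, 1] -> [12] and [21, 1]
    Split: [21, 1] -> [21] and [1]
    Merge: [21] + [1] -> [1, 21]
  Merge: [12] + [1, 21] -> [1, 12, 21]
Merge: [5, 28, 30] + [1, 12, 21] -> [1, 5, 12, 21, 28, 30]

Final sorted array: [1, 5, 12, 21, 28, 30]

The merge sort proceeds by recursively splitting the array and merging sorted halves.
After all merges, the sorted array is [1, 5, 12, 21, 28, 30].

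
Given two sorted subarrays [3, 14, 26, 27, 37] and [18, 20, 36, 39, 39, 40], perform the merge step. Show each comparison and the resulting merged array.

Merging process:

Compare 3 vs 18: take 3 from left. Merged: [3]
Compare 14 vs 18: take 14 from left. Merged: [3, 14]
Compare 26 vs 18: take 18 from right. Merged: [3, 14, 18]
Compare 26 vs 20: take 20 from right. Merged: [3, 14, 18, 20]
Compare 26 vs 36: take 26 from left. Merged: [3, 14, 18, 20, 26]
Compare 27 vs 36: take 27 from left. Merged: [3, 14, 18, 20, 26, 27]
Compare 37 vs 36: take 36 from right. Merged: [3, 14, 18, 20, 26, 27, 36]
Compare 37 vs 39: take 37 from left. Merged: [3, 14, 18, 20, 26, 27, 36, 37]
Append remaining from right: [39, 39, 40]. Merged: [3, 14, 18, 20, 26, 27, 36, 37, 39, 39, 40]

Final merged array: [3, 14, 18, 20, 26, 27, 36, 37, 39, 39, 40]
Total comparisons: 8

The merged array is [3, 14, 18, 20, 26, 27, 36, 37, 39, 39, 40], requiring 8 comparisons. The merge step runs in O(n) time where n is the total number of elements.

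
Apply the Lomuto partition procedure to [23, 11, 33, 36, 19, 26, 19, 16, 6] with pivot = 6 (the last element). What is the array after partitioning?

Lomuto partition with pivot = 6:

Initial array: [23, 11, 33, 36, 19, 26, 19, 16, 6]

arr[0]=23 > 6: no swap
arr[1]=11 > 6: no swap
arr[2]=33 > 6: no swap
arr[3]=36 > 6: no swap
arr[4]=19 > 6: no swap
arr[5]=26 > 6: no swap
arr[6]=19 > 6: no swap
arr[7]=16 > 6: no swap

Place pivot at position 0: [6, 11, 33, 36, 19, 26, 19, 16, 23]
Pivot position: 0

After partitioning with pivot 6, the array becomes [6, 11, 33, 36, 19, 26, 19, 16, 23]. The pivot is placed at index 0. All elements to the left of the pivot are <= 6, and all elements to the right are > 6.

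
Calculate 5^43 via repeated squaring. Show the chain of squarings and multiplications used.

Computing 5^43 by squaring (build up from 5^1; each line after the first costs one multiplication):

5^1 = 5
5^2 = (5^1)^2 = 5^2 = 25
5^4 = (5^2)^2 = 25^2 = 625
5^5 = 5 * 5^4 = 5 * 625 = 3125
5^10 = (5^5)^2 = 3125^2 = 9765625
5^20 = (5^10)^2 = 9765625^2 = 95367431640625
5^21 = 5 * 5^20 = 5 * 95367431640625 = 476837158203125
5^42 = (5^21)^2 = 476837158203125^2 = 227373675443232059478759765625
5^43 = 5 * 5^42 = 5 * 227373675443232059478759765625 = 1136868377216160297393798828125

Result: 1136868377216160297393798828125
Multiplications needed: 8 (8 lines after 5^1)

5^43 = 1136868377216160297393798828125. Using exponentiation by squaring, this requires 8 multiplications. The key idea: if the exponent is even, square the half-power; if odd, multiply by the base once.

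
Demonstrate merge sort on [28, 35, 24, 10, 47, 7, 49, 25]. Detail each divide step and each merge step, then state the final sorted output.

Merge sort trace:

Split: [28, 35, 24, 10, 47, 7, 49, 25] -> [28, 35, 24, 10] and [47, 7, 49, 25]
  Split: [28, 35, 24, 10] -> [28, 35] and [24, 10]
    Split: [28, 35] -> [28] and [35]
    Merge: [28] + [35] -> [28, 35]
    Split: [24, 10] -> [24] and [10]
    Merge: [24] + [10] -> [10, 24]
  Merge: [28, 35] + [10, 24] -> [10, 24, 28, 35]
  Split: [47, 7, 49, 25] -> [47, 7] and [49, 25]
    Split: [47, 7] -> [47] and [7]
    Merge: [47] + [7] -> [7, 47]
    Split: [49, 25] -> [49] and [25]
    Merge: [49] + [25] -> [25, 49]
  Merge: [7, 47] + [25, 49] -> [7, 25, 47, 49]
Merge: [10, 24, 28, 35] + [7, 25, 47, 49] -> [7, 10, 24, 25, 28, 35, 47, 49]

Final sorted array: [7, 10, 24, 25, 28, 35, 47, 49]

The merge sort proceeds by recursively splitting the array and merging sorted halves.
After all merges, the sorted array is [7, 10, 24, 25, 28, 35, 47, 49].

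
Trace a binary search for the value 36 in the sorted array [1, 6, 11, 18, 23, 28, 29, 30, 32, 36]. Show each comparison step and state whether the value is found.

Binary search for 36 in [1, 6, 11, 18, 23, 28, 29, 30, 32, 36]:

lo=0, hi=9, mid=4, arr[mid]=23 -> 23 < 36, search right half
lo=5, hi=9, mid=7, arr[mid]=30 -> 30 < 36, search right half
lo=8, hi=9, mid=8, arr[mid]=32 -> 32 < 36, search right half
lo=9, hi=9, mid=9, arr[mid]=36 -> Found target at index 9!

Binary search finds 36 at index 9 after 4 comparisons. The search repeatedly halves the search space by comparing with the middle element.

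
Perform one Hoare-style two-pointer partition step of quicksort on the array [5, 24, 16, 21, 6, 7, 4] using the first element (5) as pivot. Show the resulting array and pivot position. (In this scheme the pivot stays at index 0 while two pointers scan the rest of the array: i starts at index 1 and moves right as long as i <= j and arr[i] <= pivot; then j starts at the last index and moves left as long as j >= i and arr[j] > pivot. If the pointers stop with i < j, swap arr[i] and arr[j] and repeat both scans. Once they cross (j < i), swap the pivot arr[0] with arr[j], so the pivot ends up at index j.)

Hoare-style two-pointer partition with pivot = 5:

Initial array: [5, 24, 16, 21, 6, 7, 4]

Pointers start at i = 1, j = 6.
i stops at index 1 (arr[1]=24 > 5), j stops at index 6 (arr[6]=4 <= 5): swap arr[1] and arr[6], array becomes [5, 4, 16, 21, 6, 7, 24]
i ends at 2, j ends at 1: the pointers have crossed (j < i), so scanning stops.

Swap pivot arr[0] with arr[1] to place pivot at position 1: [4, 5, 16, 21, 6, 7, 24]
Pivot position: 1

After partitioning with pivot 5, the array becomes [4, 5, 16, 21, 6, 7, 24]. The pivot is placed at index 1. All elements to the left of the pivot are <= 5, and all elements to the right are > 5.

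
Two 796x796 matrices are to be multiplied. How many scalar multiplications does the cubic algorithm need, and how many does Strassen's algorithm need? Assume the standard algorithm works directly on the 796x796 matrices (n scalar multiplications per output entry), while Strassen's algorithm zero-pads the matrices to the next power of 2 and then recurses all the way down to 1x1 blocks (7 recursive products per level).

Matrix multiplication for 796x796 matrices:

Strassen's algorithm requires power-of-2 dimensions. Pad 796x796 to 1024x1024 (next power of 2).

Standard algorithm: 796^3 = 504358336 multiplications
Strassen's algorithm: 7^(log2(1024)) = 7^10 = 282475249 multiplications
Savings: 504358336 - 282475249 = 221883087 multiplications

Standard: 504358336 multiplications (796^3). Strassen: 282475249 multiplications (7^10, after padding to 1024x1024). Strassen reduces 8 recursive multiplications to 7 at each level.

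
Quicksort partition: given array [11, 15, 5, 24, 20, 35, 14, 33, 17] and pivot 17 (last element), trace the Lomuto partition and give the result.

Lomuto partition with pivot = 17:

Initial array: [11, 15, 5, 24, 20, 35, 14, 33, 17]

arr[0]=11 <= 17: swap with position 0, array becomes [11, 15, 5, 24, 20, 35, 14, 33, 17]
arr[1]=15 <= 17: swap with position 1, array becomes [11, 15, 5, 24, 20, 35, 14, 33, 17]
arr[2]=5 <= 17: swap with position 2, array becomes [11, 15, 5, 24, 20, 35, 14, 33, 17]
arr[3]=24 > 17: no swap
arr[4]=20 > 17: no swap
arr[5]=35 > 17: no swap
arr[6]=14 <= 17: swap with position 3, array becomes [11, 15, 5, 14, 20, 35, 24, 33, 17]
arr[7]=33 > 17: no swap

Place pivot at position 4: [11, 15, 5, 14, 17, 35, 24, 33, 20]
Pivot position: 4

After partitioning with pivot 17, the array becomes [11, 15, 5, 14, 17, 35, 24, 33, 20]. The pivot is placed at index 4. All elements to the left of the pivot are <= 17, and all elements to the right are > 17.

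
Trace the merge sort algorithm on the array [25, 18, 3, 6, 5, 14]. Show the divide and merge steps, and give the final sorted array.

Merge sort trace:

Split: [25, 18, 3, 6, 5, 14] -> [25, 18, 3] and [6, 5, 14]
  Split: [25, 18, 3] -> [25] and [18, 3]
    Split: [18, 3] -> [18] and [3]
    Merge: [18] + [3] -> [3, 18]
  Merge: [25] + [3, 18] -> [3, 18, 25]
  Split: [6, 5, 14] -> [6] and [5, 14]
    Split: [5, 14] -> [5] and [14]
    Merge: [5] + [14] -> [5, 14]
  Merge: [6] + [5, 14] -> [5, 6, 14]
Merge: [3, 18, 25] + [5, 6, 14] -> [3, 5, 6, 14, 18, 25]

Final sorted array: [3, 5, 6, 14, 18, 25]

The merge sort proceeds by recursively splitting the array and merging sorted halves.
After all merges, the sorted array is [3, 5, 6, 14, 18, 25].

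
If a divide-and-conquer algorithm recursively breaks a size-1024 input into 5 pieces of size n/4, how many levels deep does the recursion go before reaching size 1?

For divide and conquer with division factor 4:

Problem sizes at each level:
Level 0: 1024
Level 1: 256
Level 2: 64
Level 3: 16
Level 4: 4
Level 5: 1

The root is level 0 and the size-1 base case is level 5 (the tree spans levels 0 through 5, i.e. 6 levels counting the root), so the depth is the number of divisions: log_4(1024) = 5

The recursion tree depth is log_4(1024) = 5. At each level, the problem size is divided by 4, so it takes 5 divisions to reduce to a base case of size 1. The algorithm makes 5 recursive calls at each level.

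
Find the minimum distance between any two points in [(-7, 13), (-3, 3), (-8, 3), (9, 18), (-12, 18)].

Computing all pairwise distances among 5 points:

d((-7, 13), (-3, 3)) = 10.7703
d((-7, 13), (-8, 3)) = 10.0499
d((-7, 13), (9, 18)) = 16.7631
d((-7, 13), (-12, 18)) = 7.0711
d((-3, 3), (-8, 3)) = 5.0 <-- minimum
d((-3, 3), (9, 18)) = 19.2094
d((-3, 3), (-12, 18)) = 17.4929
d((-8, 3), (9, 18)) = 22.6716
d((-8, 3), (-12, 18)) = 15.5242
d((9, 18), (-12, 18)) = 21.0

Closest pair: (-3, 3) and (-8, 3) with distance 5.0

The closest pair is (-3, 3) and (-8, 3) with Euclidean distance 5.0. For 5 points, brute-force pairwise comparison is shown above. For large n, the divide-and-conquer algorithm (sort by x, recurse on halves, check the dividing strip) achieves O(n log n).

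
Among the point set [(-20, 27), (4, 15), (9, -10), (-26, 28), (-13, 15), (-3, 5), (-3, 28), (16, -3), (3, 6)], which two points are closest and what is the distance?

Computing all pairwise distances among 9 points:

d((-20, 27), (4, 15)) = 26.8328
d((-20, 27), (9, -10)) = 47.0106
d((-20, 27), (-26, 28)) = 6.0828 <-- minimum
d((-20, 27), (-13, 15)) = 13.8924
d((-20, 27), (-3, 5)) = 27.8029
d((-20, 27), (-3, 28)) = 17.0294
d((-20, 27), (16, -3)) = 46.8615
d((-20, 27), (3, 6)) = 31.1448
d((4, 15), (9, -10)) = 25.4951
d((4, 15), (-26, 28)) = 32.6956
d((4, 15), (-13, 15)) = 17.0
d((4, 15), (-3, 5)) = 12.2066
d((4, 15), (-3, 28)) = 14.7648
d((4, 15), (16, -3)) = 21.6333
d((4, 15), (3, 6)) = 9.0554
d((9, -10), (-26, 28)) = 51.6624
d((9, -10), (-13, 15)) = 33.3017
d((9, -10), (-3, 5)) = 19.2094
d((9, -10), (-3, 28)) = 39.8497
d((9, -10), (16, -3)) = 9.8995
d((9, -10), (3, 6)) = 17.088
d((-26, 28), (-13, 15)) = 18.3848
d((-26, 28), (-3, 5)) = 32.5269
d((-26, 28), (-3, 28)) = 23.0
d((-26, 28), (16, -3)) = 52.2015
d((-26, 28), (3, 6)) = 36.4005
d((-13, 15), (-3, 5)) = 14.1421
d((-13, 15), (-3, 28)) = 16.4012
d((-13, 15), (16, -3)) = 34.1321
d((-13, 15), (3, 6)) = 18.3576
d((-3, 5), (-3, 28)) = 23.0
d((-3, 5), (16, -3)) = 20.6155
d((-3, 5), (3, 6)) = 6.0828 <-- minimum
d((-3, 28), (16, -3)) = 36.3593
d((-3, 28), (3, 6)) = 22.8035
d((16, -3), (3, 6)) = 15.8114

Minimum distance: 6.0828 (tie among 2 pairs: (-20, 27) and (-26, 28); (-3, 5) and (3, 6))

The minimum Euclidean distance is 6.0828. There is a tie: 2 pairs achieve this minimum — (-20, 27) and (-26, 28); (-3, 5) and (3, 6). Any of these is a valid closest pair. For 9 points, brute-force pairwise comparison is shown above. For large n, the divide-and-conquer algorithm (sort by x, recurse on halves, check the dividing strip) achieves O(n log n).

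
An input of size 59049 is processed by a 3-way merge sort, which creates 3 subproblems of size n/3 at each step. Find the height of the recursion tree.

For divide and conquer with division factor 3:

Problem sizes at each level:
Level 0: 59049
Level 1: 19683
Level 2: 6561
Level 3: 2187
Level 4: 729
Level 5: 243
Level 6: 81
Level 7: 27
Level 8: 9
Level 9: 3
Level 10: 1

The root is level 0 and the size-1 base case is level 10 (the tree spans levels 0 through 10, i.e. 11 levels counting the root), so the depth is the number of divisions: log_3(59049) = 10

The recursion tree depth is log_3(59049) = 10. At each level, the problem size is divided by 3, so it takes 10 divisions to reduce to a base case of size 1. The algorithm makes 3 recursive calls at each level.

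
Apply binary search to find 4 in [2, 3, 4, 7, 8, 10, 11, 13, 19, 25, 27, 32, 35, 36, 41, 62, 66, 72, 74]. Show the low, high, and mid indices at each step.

Binary search for 4 in [2, 3, 4, 7, 8, 10, 11, 13, 19, 25, 27, 32, 35, 36, 41, 62, 66, 72, 74]:

lo=0, hi=18, mid=9, arr[mid]=25 -> 25 > 4, search left half
lo=0, hi=8, mid=4, arr[mid]=8 -> 8 > 4, search left half
lo=0, hi=3, mid=1, arr[mid]=3 -> 3 < 4, search right half
lo=2, hi=3, mid=2, arr[mid]=4 -> Found target at index 2!

Binary search finds 4 at index 2 after 4 comparisons. The search repeatedly halves the search space by comparing with the middle element.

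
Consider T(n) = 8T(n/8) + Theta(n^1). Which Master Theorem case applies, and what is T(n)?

Master Theorem for T(n) = 8T(n/8) + O(n^1):

a = 8, b = 8, c = 1
log_b(a) = log_8(8) = 1.0000

Case 2: c = 1 = log_8(8) = 1.0000
T(n) = O(n^1 log n) = O(n log n)

For T(n) = 8T(n/8) + O(n^1): log_8(8) = 1.0000. This is Case 2 of the Master Theorem (c = log_b(a), equal work at all levels), giving O(n log n).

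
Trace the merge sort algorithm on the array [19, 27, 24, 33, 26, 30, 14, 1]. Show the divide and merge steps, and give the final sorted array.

Merge sort trace:

Split: [19, 27, 24, 33, 26, 30, 14, 1] -> [19, 27, 24, 33] and [26, 30, 14, 1]
  Split: [19, 27, 24, 33] -> [19, 27] and [24, 33]
    Split: [19, 27] -> [19] and [27]
    Merge: [19] + [27] -> [19, 27]
    Split: [24, 33] -> [24] and [33]
    Merge: [24] + [33] -> [24, 33]
  Merge: [19, 27] + [24, 33] -> [19, 24, 27, 33]
  Split: [26, 30, 14, 1] -> [26, 30] and [14, 1]
    Split: [26, 30] -> [26] and [30]
    Merge: [26] + [30] -> [26, 30]
    Split: [14, 1] -> [14] and [1]
    Merge: [14] + [1] -> [1, 14]
  Merge: [26, 30] + [1, 14] -> [1, 14, 26, 30]
Merge: [19, 24, 27, 33] + [1, 14, 26, 30] -> [1, 14, 19, 24, 26, 27, 30, 33]

Final sorted array: [1, 14, 19, 24, 26, 27, 30, 33]

The merge sort proceeds by recursively splitting the array and merging sorted halves.
After all merges, the sorted array is [1, 14, 19, 24, 26, 27, 30, 33].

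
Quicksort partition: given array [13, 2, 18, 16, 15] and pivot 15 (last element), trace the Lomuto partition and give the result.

Lomuto partition with pivot = 15:

Initial array: [13, 2, 18, 16, 15]

arr[0]=13 <= 15: swap with position 0, array becomes [13, 2, 18, 16, 15]
arr[1]=2 <= 15: swap with position 1, array becomes [13, 2, 18, 16, 15]
arr[2]=18 > 15: no swap
arr[3]=16 > 15: no swap

Place pivot at position 2: [13, 2, 15, 16, 18]
Pivot position: 2

After partitioning with pivot 15, the array becomes [13, 2, 15, 16, 18]. The pivot is placed at index 2. All elements to the left of the pivot are <= 15, and all elements to the right are > 15.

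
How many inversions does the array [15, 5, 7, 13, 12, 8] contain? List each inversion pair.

Finding inversions in [15, 5, 7, 13, 12, 8]:

(0, 1): arr[0]=15 > arr[1]=5
(0, 2): arr[0]=15 > arr[2]=7
(0, 3): arr[0]=15 > arr[3]=13
(0, 4): arr[0]=15 > arr[4]=12
(0, 5): arr[0]=15 > arr[5]=8
(3, 4): arr[3]=13 > arr[4]=12
(3, 5): arr[3]=13 > arr[5]=8
(4, 5): arr[4]=12 > arr[5]=8

Total inversions: 8

The array has 8 inversion(s): (0,1), (0,2), (0,3), (0,4), (0,5), (3,4), (3,5), (4,5). Each pair (i,j) satisfies i < j and arr[i] > arr[j].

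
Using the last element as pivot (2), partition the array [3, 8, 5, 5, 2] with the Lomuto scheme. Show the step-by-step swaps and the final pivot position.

Lomuto partition with pivot = 2:

Initial array: [3, 8, 5, 5, 2]

arr[0]=3 > 2: no swap
arr[1]=8 > 2: no swap
arr[2]=5 > 2: no swap
arr[3]=5 > 2: no swap

Place pivot at position 0: [2, 8, 5, 5, 3]
Pivot position: 0

After partitioning with pivot 2, the array becomes [2, 8, 5, 5, 3]. The pivot is placed at index 0. All elements to the left of the pivot are <= 2, and all elements to the right are > 2.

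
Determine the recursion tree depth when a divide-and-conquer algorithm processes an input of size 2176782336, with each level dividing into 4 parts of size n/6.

For divide and conquer with division factor 6:

Problem sizes at each level:
Level 0: 2176782336
Level 1: 362797056
Level 2: 60466176
Level 3: 10077696
Level 4: 1679616
Level 5: 279936
Level 6: 46656
Level 7: 7776
Level 8: 1296
Level 9: 216
Level 10: 36
Level 11: 6
Level 12: 1

The root is level 0 and the size-1 base case is level 12 (the tree spans levels 0 through 12, i.e. 13 levels counting the root), so the depth is the number of divisions: log_6(2176782336) = 12

The recursion tree depth is log_6(2176782336) = 12. At each level, the problem size is divided by 6, so it takes 12 divisions to reduce to a base case of size 1. The algorithm makes 4 recursive calls at each level.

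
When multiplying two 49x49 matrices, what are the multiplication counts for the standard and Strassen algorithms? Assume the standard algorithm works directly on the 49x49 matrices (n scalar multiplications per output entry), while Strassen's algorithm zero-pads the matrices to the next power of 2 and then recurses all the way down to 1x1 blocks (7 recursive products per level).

Matrix multiplication for 49x49 matrices:

Strassen's algorithm requires power-of-2 dimensions. Pad 49x49 to 64x64 (next power of 2).

Standard algorithm: 49^3 = 117649 multiplications
Strassen's algorithm: 7^(log2(64)) = 7^6 = 117649 multiplications
Savings: 117649 - 117649 = 0 multiplications

Standard: 117649 multiplications (49^3). Strassen: 117649 multiplications (7^6, after padding to 64x64). Strassen reduces 8 recursive multiplications to 7 at each level.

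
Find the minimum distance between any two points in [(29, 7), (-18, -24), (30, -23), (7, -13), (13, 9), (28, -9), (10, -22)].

Computing all pairwise distances among 7 points:

d((29, 7), (-18, -24)) = 56.3028
d((29, 7), (30, -23)) = 30.0167
d((29, 7), (7, -13)) = 29.7321
d((29, 7), (13, 9)) = 16.1245
d((29, 7), (28, -9)) = 16.0312
d((29, 7), (10, -22)) = 34.6699
d((-18, -24), (30, -23)) = 48.0104
d((-18, -24), (7, -13)) = 27.313
d((-18, -24), (13, 9)) = 45.2769
d((-18, -24), (28, -9)) = 48.3839
d((-18, -24), (10, -22)) = 28.0713
d((30, -23), (7, -13)) = 25.0799
d((30, -23), (13, 9)) = 36.2353
d((30, -23), (28, -9)) = 14.1421
d((30, -23), (10, -22)) = 20.025
d((7, -13), (13, 9)) = 22.8035
d((7, -13), (28, -9)) = 21.3776
d((7, -13), (10, -22)) = 9.4868 <-- minimum
d((13, 9), (28, -9)) = 23.4307
d((13, 9), (10, -22)) = 31.1448
d((28, -9), (10, -22)) = 22.2036

Closest pair: (7, -13) and (10, -22) with distance 9.4868

The closest pair is (7, -13) and (10, -22) with Euclidean distance 9.4868. For 7 points, brute-force pairwise comparison is shown above. For large n, the divide-and-conquer algorithm (sort by x, recurse on halves, check the dividing strip) achieves O(n log n).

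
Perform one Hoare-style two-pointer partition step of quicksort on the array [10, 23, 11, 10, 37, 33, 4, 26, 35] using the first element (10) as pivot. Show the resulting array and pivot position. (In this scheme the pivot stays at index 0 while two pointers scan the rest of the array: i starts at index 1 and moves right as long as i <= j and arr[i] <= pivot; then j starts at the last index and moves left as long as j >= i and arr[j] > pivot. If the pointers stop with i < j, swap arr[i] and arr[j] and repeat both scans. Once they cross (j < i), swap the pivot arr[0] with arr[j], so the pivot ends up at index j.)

Hoare-style two-pointer partition with pivot = 10:

Initial array: [10, 23, 11, 10, 37, 33, 4, 26, 35]

Pointers start at i = 1, j = 8.
i stops at index 1 (arr[1]=23 > 10), j stops at index 6 (arr[6]=4 <= 10): swap arr[1] and arr[6], array becomes [10, 4, 11, 10, 37, 33, 23, 26, 35]
i stops at index 2 (arr[2]=11 > 10), j stops at index 3 (arr[3]=10 <= 10): swap arr[2] and arr[3], array becomes [10, 4, 10, 11, 37, 33, 23, 26, 35]
i ends at 3, j ends at 2: the pointers have crossed (j < i), so scanning stops.

Swap pivot arr[0] with arr[2] to place pivot at position 2: [10, 4, 10, 11, 37, 33, 23, 26, 35]
Pivot position: 2

After partitioning with pivot 10, the array becomes [10, 4, 10, 11, 37, 33, 23, 26, 35]. The pivot is placed at index 2. All elements to the left of the pivot are <= 10, and all elements to the right are > 10.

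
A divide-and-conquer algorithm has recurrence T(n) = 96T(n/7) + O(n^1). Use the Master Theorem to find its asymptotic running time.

Master Theorem for T(n) = 96T(n/7) + O(n^1):

a = 96, b = 7, c = 1
log_b(a) = log_7(96) = 2.3456

Case 1: c = 1 < log_7(96) = 2.3456
T(n) = O(n^(log_7 96))

For T(n) = 96T(n/7) + O(n^1): log_7(96) = 2.3456. This is Case 1 of the Master Theorem (c < log_b(a), work dominated by leaves), giving O(n^(log_7 96)).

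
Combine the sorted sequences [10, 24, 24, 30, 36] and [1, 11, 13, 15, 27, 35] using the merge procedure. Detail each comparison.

Merging process:

Compare 10 vs 1: take 1 from right. Merged: [1]
Compare 10 vs 11: take 10 from left. Merged: [1, 10]
Compare 24 vs 11: take 11 from right. Merged: [1, 10, 11]
Compare 24 vs 13: take 13 from right. Merged: [1, 10, 11, 13]
Compare 24 vs 15: take 15 from right. Merged: [1, 10, 11, 13, 15]
Compare 24 vs 27: take 24 from left. Merged: [1, 10, 11, 13, 15, 24]
Compare 24 vs 27: take 24 from left. Merged: [1, 10, 11, 13, 15, 24, 24]
Compare 30 vs 27: take 27 from right. Merged: [1, 10, 11, 13, 15, 24, 24, 27]
Compare 30 vs 35: take 30 from left. Merged: [1, 10, 11, 13, 15, 24, 24, 27, 30]
Compare 36 vs 35: take 35 from right. Merged: [1, 10, 11, 13, 15, 24, 24, 27, 30, 35]
Append remaining from left: [36]. Merged: [1, 10, 11, 13, 15, 24, 24, 27, 30, 35, 36]

Final merged array: [1, 10, 11, 13, 15, 24, 24, 27, 30, 35, 36]
Total comparisons: 10

The merged array is [1, 10, 11, 13, 15, 24, 24, 27, 30, 35, 36], requiring 10 comparisons. The merge step runs in O(n) time where n is the total number of elements.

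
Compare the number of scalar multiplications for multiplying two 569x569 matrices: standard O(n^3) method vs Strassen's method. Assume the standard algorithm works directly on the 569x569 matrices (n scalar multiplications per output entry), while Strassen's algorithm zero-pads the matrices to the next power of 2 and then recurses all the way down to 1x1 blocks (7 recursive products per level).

Matrix multiplication for 569x569 matrices:

Strassen's algorithm requires power-of-2 dimensions. Pad 569x569 to 1024x1024 (next power of 2).

Standard algorithm: 569^3 = 184220009 multiplications
Strassen's algorithm: 7^(log2(1024)) = 7^10 = 282475249 multiplications
Difference: 184220009 - 282475249 = -98255240 (Strassen uses MORE here due to padding overhead — for small or just-over-power-of-2 n, padding can outweigh the per-level savings)

Standard: 184220009 multiplications (569^3). Strassen: 282475249 multiplications (7^10, after padding to 1024x1024). Strassen reduces 8 recursive multiplications to 7 at each level.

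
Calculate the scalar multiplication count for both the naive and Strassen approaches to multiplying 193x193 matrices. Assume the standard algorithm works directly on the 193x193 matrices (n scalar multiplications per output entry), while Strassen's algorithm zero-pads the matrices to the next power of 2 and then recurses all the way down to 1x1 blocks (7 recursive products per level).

Matrix multiplication for 193x193 matrices:

Strassen's algorithm requires power-of-2 dimensions. Pad 193x193 to 256x256 (next power of 2).

Standard algorithm: 193^3 = 7189057 multiplications
Strassen's algorithm: 7^(log2(256)) = 7^8 = 5764801 multiplications
Savings: 7189057 - 5764801 = 1424256 multiplications

Standard: 7189057 multiplications (193^3). Strassen: 5764801 multiplications (7^8, after padding to 256x256). Strassen reduces 8 recursive multiplications to 7 at each level.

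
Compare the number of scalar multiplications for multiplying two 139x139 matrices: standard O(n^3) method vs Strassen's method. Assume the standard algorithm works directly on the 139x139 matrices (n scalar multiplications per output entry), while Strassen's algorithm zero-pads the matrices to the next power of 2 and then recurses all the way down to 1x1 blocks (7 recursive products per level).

Matrix multiplication for 139x139 matrices:

Strassen's algorithm requires power-of-2 dimensions. Pad 139x139 to 256x256 (next power of 2).

Standard algorithm: 139^3 = 2685619 multiplications
Strassen's algorithm: 7^(log2(256)) = 7^8 = 5764801 multiplications
Difference: 2685619 - 5764801 = -3079182 (Strassen uses MORE here due to padding overhead — for small or just-over-power-of-2 n, padding can outweigh the per-level savings)

Standard: 2685619 multiplications (139^3). Strassen: 5764801 multiplications (7^8, after padding to 256x256). Strassen reduces 8 recursive multiplications to 7 at each level.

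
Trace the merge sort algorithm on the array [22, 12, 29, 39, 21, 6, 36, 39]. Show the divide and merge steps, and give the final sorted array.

Merge sort trace:

Split: [22, 12, 29, 39, 21, 6, 36, 39] -> [22, 12, 29, 39] and [21, 6, 36, 39]
  Split: [22, 12, 29, 39] -> [22, 12] and [29, 39]
    Split: [22, 12] -> [22] and [12]
    Merge: [22] + [12] -> [12, 22]
    Split: [29, 39] -> [29] and [39]
    Merge: [29] + [39] -> [29, 39]
  Merge: [12, 22] + [29, 39] -> [12, 22, 29, 39]
  Split: [21, 6, 36, 39] -> [21, 6] and [36, 39]
    Split: [21, 6] -> [21] and [6]
    Merge: [21] + [6] -> [6, 21]
    Split: [36, 39] -> [36] and [39]
    Merge: [36] + [39] -> [36, 39]
  Merge: [6, 21] + [36, 39] -> [6, 21, 36, 39]
Merge: [12, 22, 29, 39] + [6, 21, 36, 39] -> [6, 12, 21, 22, 29, 36, 39, 39]

Final sorted array: [6, 12, 21, 22, 29, 36, 39, 39]

The merge sort proceeds by recursively splitting the array and merging sorted halves.
After all merges, the sorted array is [6, 12, 21, 22, 29, 36, 39, 39].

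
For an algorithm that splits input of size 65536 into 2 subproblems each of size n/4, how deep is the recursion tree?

For divide and conquer with division factor 4:

Problem sizes at each level:
Level 0: 65536
Level 1: 16384
Level 2: 4096
Level 3: 1024
Level 4: 256
Level 5: 64
Level 6: 16
Level 7: 4
Level 8: 1

The root is level 0 and the size-1 base case is level 8 (the tree spans levels 0 through 8, i.e. 9 levels counting the root), so the depth is the number of divisions: log_4(65536) = 8

The recursion tree depth is log_4(65536) = 8. At each level, the problem size is divided by 4, so it takes 8 divisions to reduce to a base case of size 1. The algorithm makes 2 recursive calls at each level.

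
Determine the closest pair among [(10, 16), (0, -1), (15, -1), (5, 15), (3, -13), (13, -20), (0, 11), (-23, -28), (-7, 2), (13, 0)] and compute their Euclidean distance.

Computing all pairwise distances among 10 points:

d((10, 16), (0, -1)) = 19.7231
d((10, 16), (15, -1)) = 17.72
d((10, 16), (5, 15)) = 5.099
d((10, 16), (3, -13)) = 29.8329
d((10, 16), (13, -20)) = 36.1248
d((10, 16), (0, 11)) = 11.1803
d((10, 16), (-23, -28)) = 55.0
d((10, 16), (-7, 2)) = 22.0227
d((10, 16), (13, 0)) = 16.2788
d((0, -1), (15, -1)) = 15.0
d((0, -1), (5, 15)) = 16.7631
d((0, -1), (3, -13)) = 12.3693
d((0, -1), (13, -20)) = 23.0217
d((0, -1), (0, 11)) = 12.0
d((0, -1), (-23, -28)) = 35.4683
d((0, -1), (-7, 2)) = 7.6158
d((0, -1), (13, 0)) = 13.0384
d((15, -1), (5, 15)) = 18.868
d((15, -1), (3, -13)) = 16.9706
d((15, -1), (13, -20)) = 19.105
d((15, -1), (0, 11)) = 19.2094
d((15, -1), (-23, -28)) = 46.6154
d((15, -1), (-7, 2)) = 22.2036
d((15, -1), (13, 0)) = 2.2361 <-- minimum
d((5, 15), (3, -13)) = 28.0713
d((5, 15), (13, -20)) = 35.9026
d((5, 15), (0, 11)) = 6.4031
d((5, 15), (-23, -28)) = 51.3128
d((5, 15), (-7, 2)) = 17.6918
d((5, 15), (13, 0)) = 17.0
d((3, -13), (13, -20)) = 12.2066
d((3, -13), (0, 11)) = 24.1868
d((3, -13), (-23, -28)) = 30.0167
d((3, -13), (-7, 2)) = 18.0278
d((3, -13), (13, 0)) = 16.4012
d((13, -20), (0, 11)) = 33.6155
d((13, -20), (-23, -28)) = 36.8782
d((13, -20), (-7, 2)) = 29.7321
d((13, -20), (13, 0)) = 20.0
d((0, 11), (-23, -28)) = 45.2769
d((0, 11), (-7, 2)) = 11.4018
d((0, 11), (13, 0)) = 17.0294
d((-23, -28), (-7, 2)) = 34.0
d((-23, -28), (13, 0)) = 45.607
d((-7, 2), (13, 0)) = 20.0998

Closest pair: (15, -1) and (13, 0) with distance 2.2361

The closest pair is (15, -1) and (13, 0) with Euclidean distance 2.2361. For 10 points, brute-force pairwise comparison is shown above. For large n, the divide-and-conquer algorithm (sort by x, recurse on halves, check the dividing strip) achieves O(n log n).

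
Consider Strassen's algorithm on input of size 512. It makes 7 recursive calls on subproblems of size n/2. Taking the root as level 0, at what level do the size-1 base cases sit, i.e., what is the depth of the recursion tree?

For divide and conquer with division factor 2:

Problem sizes at each level:
Level 0: 512
Level 1: 256
Level 2: 128
Level 3: 64
Level 4: 32
Level 5: 16
Level 6: 8
Level 7: 4
Level 8: 2
Level 9: 1

The root is level 0 and the size-1 base case is level 9 (the tree spans levels 0 through 9, i.e. 10 levels counting the root), so the depth is the number of divisions: log_2(512) = 9

The recursion tree depth is log_2(512) = 9. At each level, the problem size is divided by 2, so it takes 9 divisions to reduce to a base case of size 1. The algorithm makes 7 recursive calls at each level.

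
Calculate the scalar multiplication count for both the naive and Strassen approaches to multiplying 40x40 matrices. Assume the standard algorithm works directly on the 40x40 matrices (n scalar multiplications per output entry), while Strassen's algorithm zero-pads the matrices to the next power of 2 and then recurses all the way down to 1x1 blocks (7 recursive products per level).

Matrix multiplication for 40x40 matrices:

Strassen's algorithm requires power-of-2 dimensions. Pad 40x40 to 64x64 (next power of 2).

Standard algorithm: 40^3 = 64000 multiplications
Strassen's algorithm: 7^(log2(64)) = 7^6 = 117649 multiplications
Difference: 64000 - 117649 = -53649 (Strassen uses MORE here due to padding overhead — for small or just-over-power-of-2 n, padding can outweigh the per-level savings)

Standard: 64000 multiplications (40^3). Strassen: 117649 multiplications (7^6, after padding to 64x64). Strassen reduces 8 recursive multiplications to 7 at each level.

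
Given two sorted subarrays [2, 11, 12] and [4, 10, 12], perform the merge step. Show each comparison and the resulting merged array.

Merging process:

Compare 2 vs 4: take 2 from left. Merged: [2]
Compare 11 vs 4: take 4 from right. Merged: [2, 4]
Compare 11 vs 10: take 10 from right. Merged: [2, 4, 10]
Compare 11 vs 12: take 11 from left. Merged: [2, 4, 10, 11]
Compare 12 vs 12: take 12 from left. Merged: [2, 4, 10, 11, 12]
Append remaining from right: [12]. Merged: [2, 4, 10, 11, 12, 12]

Final merged array: [2, 4, 10, 11, 12, 12]
Total comparisons: 5

The merged array is [2, 4, 10, 11, 12, 12], requiring 5 comparisons. The merge step runs in O(n) time where n is the total number of elements.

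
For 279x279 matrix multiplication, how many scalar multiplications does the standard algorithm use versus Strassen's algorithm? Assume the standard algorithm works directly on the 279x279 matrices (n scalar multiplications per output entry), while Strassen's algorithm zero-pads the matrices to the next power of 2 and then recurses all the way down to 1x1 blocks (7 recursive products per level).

Matrix multiplication for 279x279 matrices:

Strassen's algorithm requires power-of-2 dimensions. Pad 279x279 to 512x512 (next power of 2).

Standard algorithm: 279^3 = 21717639 multiplications
Strassen's algorithm: 7^(log2(512)) = 7^9 = 40353607 multiplications
Difference: 21717639 - 40353607 = -18635968 (Strassen uses MORE here due to padding overhead — for small or just-over-power-of-2 n, padding can outweigh the per-level savings)

Standard: 21717639 multiplications (279^3). Strassen: 40353607 multiplications (7^9, after padding to 512x512). Strassen reduces 8 recursive multiplications to 7 at each level.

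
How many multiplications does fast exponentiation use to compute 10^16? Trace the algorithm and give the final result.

Computing 10^16 by squaring (build up from 10^1; each line after the first costs one multiplication):

10^1 = 10
10^2 = (10^1)^2 = 10^2 = 100
10^4 = (10^2)^2 = 100^2 = 10000
10^8 = (10^4)^2 = 10000^2 = 100000000
10^16 = (10^8)^2 = 100000000^2 = 10000000000000000

Result: 10000000000000000
Multiplications needed: 4 (4 lines after 10^1)

10^16 = 10000000000000000. Using exponentiation by squaring, this requires 4 multiplications. The key idea: if the exponent is even, square the half-power; if odd, multiply by the base once.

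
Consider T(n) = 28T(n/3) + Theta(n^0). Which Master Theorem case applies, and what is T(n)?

Master Theorem for T(n) = 28T(n/3) + O(n^0):

a = 28, b = 3, c = 0
log_b(a) = log_3(28) = 3.0331

Case 1: c = 0 < log_3(28) = 3.0331
T(n) = O(n^(log_3 28))

For T(n) = 28T(n/3) + O(n^0): log_3(28) = 3.0331. This is Case 1 of the Master Theorem (c < log_b(a), work dominated by leaves), giving O(n^(log_3 28)).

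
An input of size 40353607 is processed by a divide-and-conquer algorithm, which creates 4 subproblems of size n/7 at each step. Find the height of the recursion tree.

For divide and conquer with division factor 7:

Problem sizes at each level:
Level 0: 40353607
Level 1: 5764801
Level 2: 823543
Level 3: 117649
Level 4: 16807
Level 5: 2401
Level 6: 343
Level 7: 49
Level 8: 7
Level 9: 1

The root is level 0 and the size-1 base case is level 9 (the tree spans levels 0 through 9, i.e. 10 levels counting the root), so the depth is the number of divisions: log_7(40353607) = 9

The recursion tree depth is log_7(40353607) = 9. At each level, the problem size is divided by 7, so it takes 9 divisions to reduce to a base case of size 1. The algorithm makes 4 recursive calls at each level.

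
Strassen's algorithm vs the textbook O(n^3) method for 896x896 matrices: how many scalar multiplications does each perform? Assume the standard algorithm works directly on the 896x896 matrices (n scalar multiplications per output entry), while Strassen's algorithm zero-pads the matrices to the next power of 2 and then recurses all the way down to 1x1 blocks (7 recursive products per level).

Matrix multiplication for 896x896 matrices:

Strassen's algorithm requires power-of-2 dimensions. Pad 896x896 to 1024x1024 (next power of 2).

Standard algorithm: 896^3 = 719323136 multiplications
Strassen's algorithm: 7^(log2(1024)) = 7^10 = 282475249 multiplications
Savings: 719323136 - 282475249 = 436847887 multiplications

Standard: 719323136 multiplications (896^3). Strassen: 282475249 multiplications (7^10, after padding to 1024x1024). Strassen reduces 8 recursive multiplications to 7 at each level.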